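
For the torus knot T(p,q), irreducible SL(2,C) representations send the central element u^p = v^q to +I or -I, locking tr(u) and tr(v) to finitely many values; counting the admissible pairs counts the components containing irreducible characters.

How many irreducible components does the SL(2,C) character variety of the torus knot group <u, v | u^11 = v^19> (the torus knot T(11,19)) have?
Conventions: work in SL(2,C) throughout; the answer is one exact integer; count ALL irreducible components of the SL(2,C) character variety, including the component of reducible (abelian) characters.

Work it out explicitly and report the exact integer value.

91

In the torus knot group T(11,19), u^11 = v^19 is central, so an irreducible representation sends it to +I or -I (Schur).
This locks tr(u) to 2*cos(pi*alpha/11), alpha in 1..10, and tr(v) to 2*cos(pi*beta/19), beta in 1..18, on each component of irreducible characters.
Consistency of u^11 = (-1)^alpha I with v^19 = (-1)^beta I forces alpha = beta (mod 2).
count pairs: odd alpha (5 choices) x odd beta (9), plus even alpha (5) x even beta (9): 5*9 + 5*9 = 90.
Total: 90 irreducible-character components + 1 reducible (abelian) component = 91.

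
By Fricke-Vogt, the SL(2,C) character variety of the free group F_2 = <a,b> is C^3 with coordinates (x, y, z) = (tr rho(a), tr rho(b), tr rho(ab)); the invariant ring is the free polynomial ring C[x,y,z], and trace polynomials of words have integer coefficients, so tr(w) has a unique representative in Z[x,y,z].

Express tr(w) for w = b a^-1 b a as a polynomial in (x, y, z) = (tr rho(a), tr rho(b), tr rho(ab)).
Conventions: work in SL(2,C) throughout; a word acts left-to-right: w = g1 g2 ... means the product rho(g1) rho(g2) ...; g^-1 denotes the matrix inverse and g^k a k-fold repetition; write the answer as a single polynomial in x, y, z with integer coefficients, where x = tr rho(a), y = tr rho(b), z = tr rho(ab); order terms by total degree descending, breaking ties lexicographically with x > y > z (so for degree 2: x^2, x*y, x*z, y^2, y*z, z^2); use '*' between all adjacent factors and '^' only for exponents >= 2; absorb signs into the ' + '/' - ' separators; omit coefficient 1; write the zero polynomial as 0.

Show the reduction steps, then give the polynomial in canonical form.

x*y*z - x^2 - z^2 + 2

trace(b a b) = trace(b) * trace(a b) - trace(a) = y*z - x
trace(b a b a) = trace(a b) * trace(a b) - trace(1) = z^2 - 2
trace(b a^-1 b a) = trace(b a b) * trace(a) - trace(b a b a) = x*y*z - x^2 - z^2 + 2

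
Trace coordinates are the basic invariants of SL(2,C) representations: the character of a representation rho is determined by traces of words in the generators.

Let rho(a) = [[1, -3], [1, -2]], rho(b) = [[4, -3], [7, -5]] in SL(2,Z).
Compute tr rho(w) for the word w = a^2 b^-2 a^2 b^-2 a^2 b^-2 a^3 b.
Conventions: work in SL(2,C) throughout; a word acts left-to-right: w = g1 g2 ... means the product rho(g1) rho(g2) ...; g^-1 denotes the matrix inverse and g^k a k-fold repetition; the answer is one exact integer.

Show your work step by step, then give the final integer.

-1189

rho(a) = [[1, -3], [1, -2]]
... * rho(a) = [[1, -3], [1, -2]]  ->  [[-2, 3], [-1, 1]]
... * rho(b^-1) = [[-5, 3], [-7, 4]]  ->  [[-11, 6], [-2, 1]]
... * rho(b^-1) = [[-5, 3], [-7, 4]]  ->  [[13, -9], [3, -2]]
... * rho(a) = [[1, -3], [1, -2]]  ->  [[4, -21], [1, -5]]
... * rho(a) = [[1, -3], [1, -2]]  ->  [[-17, 30], [-4, 7]]
... * rho(b^-1) = [[-5, 3], [-7, 4]]  ->  [[-125, 69], [-29, 16]]
... * rho(b^-1) = [[-5, 3], [-7, 4]]  ->  [[142, -99], [33, -23]]
... * rho(a) = [[1, -3], [1, -2]]  ->  [[43, -228], [10, -53]]
... * rho(a) = [[1, -3], [1, -2]]  ->  [[-185, 327], [-43, 76]]
... * rho(b^-1) = [[-5, 3], [-7, 4]]  ->  [[-1364, 753], [-317, 175]]
... * rho(b^-1) = [[-5, 3], [-7, 4]]  ->  [[1549, -1080], [360, -251]]
... * rho(a) = [[1, -3], [1, -2]]  ->  [[469, -2487], [109, -578]]
... * rho(a) = [[1, -3], [1, -2]]  ->  [[-2018, 3567], [-469, 829]]
... * rho(a) = [[1, -3], [1, -2]]  ->  [[1549, -1080], [360, -251]]
... * rho(b) = [[4, -3], [7, -5]]  ->  [[-1364, 753], [-317, 175]]
tr = -1364 + 175 = -1189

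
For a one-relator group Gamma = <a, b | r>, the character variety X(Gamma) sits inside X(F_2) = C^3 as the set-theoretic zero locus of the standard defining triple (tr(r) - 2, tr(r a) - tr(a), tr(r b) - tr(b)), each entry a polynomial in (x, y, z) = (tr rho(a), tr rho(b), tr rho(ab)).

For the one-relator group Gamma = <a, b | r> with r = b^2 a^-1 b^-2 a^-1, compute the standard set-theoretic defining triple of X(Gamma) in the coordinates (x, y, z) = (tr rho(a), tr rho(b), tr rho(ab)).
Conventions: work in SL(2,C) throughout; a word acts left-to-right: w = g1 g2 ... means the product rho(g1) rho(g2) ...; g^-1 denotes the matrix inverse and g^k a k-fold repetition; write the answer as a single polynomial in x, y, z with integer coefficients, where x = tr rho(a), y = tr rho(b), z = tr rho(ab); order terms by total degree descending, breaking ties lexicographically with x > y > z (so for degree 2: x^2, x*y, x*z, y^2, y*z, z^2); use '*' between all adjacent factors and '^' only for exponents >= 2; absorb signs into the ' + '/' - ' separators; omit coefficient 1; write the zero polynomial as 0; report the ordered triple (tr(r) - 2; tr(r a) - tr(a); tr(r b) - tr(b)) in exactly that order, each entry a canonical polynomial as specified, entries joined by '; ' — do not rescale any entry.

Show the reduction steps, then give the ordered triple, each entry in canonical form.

x*y^3*z - x^2*y^2 - y^4 - y^2*z^2 + x^2 + 4*y^2 - 4; 0; x*y^4*z - x^2*y^3 - y^5 - y^3*z^2 - x*y^2*z + 2*x^2*y + 5*y^3 + y*z^2 - x*z - 6*y

tr(a^-1) = tr(a) = x
tr(b^2) = tr(b) tr(b) - tr(1) = y^2 - 2
tr(a b^2) = tr(b) tr(a b) - tr(a) = y*z - x
tr(b a b^2) = tr(b) tr(a b^2) - tr(a b) = y^2*z - x*y - z
tr(a b a b) = tr(a b) tr(a b) - tr(1)   [split at repeated a] = z^2 - 2
tr(a b a) = tr(a) tr(b a) - tr(b) = x*z - y
tr(b a b^2 a) = tr(b) tr(a b a b) - tr(a b a) = y*z^2 - x*z - y
tr(a b^2 a^-1 b) = tr(b a b^2) tr(a) - tr(b a b^2 a) = x*y^2*z - x^2*y - y*z^2 + y
tr(a b^2 a^-1 b^-1) = tr(a b^2 a^-1) tr(b) - tr(a b^2 a^-1 b) = -x*y^2*z + x^2*y + y^3 + y*z^2 - 3*y
tr(b^2 a^-1 b^-2 a) = tr(a b^2 a^-1 b^-1) tr(b) - tr(a b^2 a^-1) = -x*y^3*z + x^2*y^2 + y^4 + y^2*z^2 - 4*y^2 + 2
tr(b^2 a^-1 b^-2 a^-1) = tr(b^2 a^-1 b^-2) tr(a) - tr(b^2 a^-1 b^-2 a) = x*y^3*z - x^2*y^2 - y^4 - y^2*z^2 + x^2 + 4*y^2 - 2
tr(b^3) = tr(b) tr(b^2) - tr(b) = y^3 - 3*y
tr(b^3 a^-1) = tr(b^3) tr(a) - tr(b^3 a) = x*y^3 - y^2*z - 2*x*y + z
tr(a^-1 b^3 a^-1) = tr(b^3 a^-1) tr(a) - tr(b^3) = x^2*y^3 - x*y^2*z - 2*x^2*y - y^3 + x*z + 3*y
tr(b^4) = tr(b) tr(b^3) - tr(b^2) = y^4 - 4*y^2 + 2
tr(b^4 a) = tr(b) tr(b a b^2) - tr(b a b) = y^3*z - x*y^2 - 2*y*z + x
tr(b a^-1 b^3) = tr(b^4) tr(a) - tr(b^4 a) = x*y^4 - y^3*z - 3*x*y^2 + 2*y*z + x
tr(b^3 a b a) = tr(b) tr(a b a b^2) - tr(a b a b) = y^2*z^2 - x*y*z - y^2 - z^2 + 2
tr(b a^-1 b^3 a) = tr(b^3 a b) tr(a) - tr(b^3 a b a) = x*y^3*z - x^2*y^2 - y^2*z^2 - x*y*z + x^2 + y^2 + z^2 - 2
tr(a^-1 b^3 a^-1 b) = tr(b a^-1 b^3) tr(a) - tr(b a^-1 b^3 a) = x^2*y^4 - 2*x*y^3*z - 2*x^2*y^2 + y^2*z^2 + 3*x*y*z - y^2 - z^2 + 2
tr(a^-1 b^3 a^-1 b^-1) = tr(a^-1 b^3 a^-1) tr(b) - tr(a^-1 b^3 a^-1 b) = x*y^3*z - y^4 - y^2*z^2 - 2*x*y*z + 4*y^2 + z^2 - 2
tr(b^2 a^-1 b^-2 a^-1 b) = tr(a^-1 b^3 a^-1 b^-1) tr(b) - tr(a^-1 b^3 a^-1) = x*y^4*z - x^2*y^3 - y^5 - y^3*z^2 - x*y^2*z + 2*x^2*y + 5*y^3 + y*z^2 - x*z - 5*y
assemble the triple (tr(r) - 2; tr(r a) - x; tr(r b) - y)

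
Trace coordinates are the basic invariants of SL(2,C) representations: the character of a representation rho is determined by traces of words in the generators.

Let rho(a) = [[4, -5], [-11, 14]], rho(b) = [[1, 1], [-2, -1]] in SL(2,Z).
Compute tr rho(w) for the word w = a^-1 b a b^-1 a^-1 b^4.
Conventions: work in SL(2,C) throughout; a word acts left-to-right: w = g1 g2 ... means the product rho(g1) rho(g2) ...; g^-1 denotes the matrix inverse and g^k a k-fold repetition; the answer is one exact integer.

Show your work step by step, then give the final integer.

rho(a^-1) = [[14, 5], [11, 4]]
... * rho(b) = [[1, 1], [-2, -1]]  ->  [[4, 9], [3, 7]]
... * rho(a) = [[4, -5], [-11, 14]]  ->  [[-83, 106], [-65, 83]]
... * rho(b^-1) = [[-1, -1], [2, 1]]  ->  [[295, 189], [231, 148]]
... * rho(a^-1) = [[14, 5], [11, 4]]  ->  [[6209, 2231], [4862, 1747]]
... * rho(b) = [[1, 1], [-2, -1]]  ->  [[1747, 3978], [1368, 3115]]
... * rho(b) = [[1, 1], [-2, -1]]  ->  [[-6209, -2231], [-4862, -1747]]
... * rho(b) = [[1, 1], [-2, -1]]  ->  [[-1747, -3978], [-1368, -3115]]
... * rho(b) = [[1, 1], [-2, -1]]  ->  [[6209, 2231], [4862, 1747]]
tr = 6209 + 1747 = 7956

7956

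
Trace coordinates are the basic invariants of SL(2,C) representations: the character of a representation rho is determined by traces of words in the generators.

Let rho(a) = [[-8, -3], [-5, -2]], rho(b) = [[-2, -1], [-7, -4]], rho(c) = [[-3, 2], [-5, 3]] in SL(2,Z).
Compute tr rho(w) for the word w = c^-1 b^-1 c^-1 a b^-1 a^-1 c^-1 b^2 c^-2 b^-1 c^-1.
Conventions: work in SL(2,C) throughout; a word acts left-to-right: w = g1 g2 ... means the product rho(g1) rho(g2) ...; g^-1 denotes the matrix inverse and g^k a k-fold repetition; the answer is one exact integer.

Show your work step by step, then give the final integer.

rho(c^-1) = [[3, -2], [5, -3]]
... * rho(b^-1) = [[-4, 1], [7, -2]]  ->  [[-26, 7], [-41, 11]]
... * rho(c^-1) = [[3, -2], [5, -3]]  ->  [[-43, 31], [-68, 49]]
... * rho(a) = [[-8, -3], [-5, -2]]  ->  [[189, 67], [299, 106]]
... * rho(b^-1) = [[-4, 1], [7, -2]]  ->  [[-287, 55], [-454, 87]]
... * rho(a^-1) = [[-2, 3], [5, -8]]  ->  [[849, -1301], [1343, -2058]]
... * rho(c^-1) = [[3, -2], [5, -3]]  ->  [[-3958, 2205], [-6261, 3488]]
... * rho(b) = [[-2, -1], [-7, -4]]  ->  [[-7519, -4862], [-11894, -7691]]
... * rho(b) = [[-2, -1], [-7, -4]]  ->  [[49072, 26967], [77625, 42658]]
... * rho(c^-1) = [[3, -2], [5, -3]]  ->  [[282051, -179045], [446165, -283224]]
... * rho(c^-1) = [[3, -2], [5, -3]]  ->  [[-49072, -26967], [-77625, -42658]]
... * rho(b^-1) = [[-4, 1], [7, -2]]  ->  [[7519, 4862], [11894, 7691]]
... * rho(c^-1) = [[3, -2], [5, -3]]  ->  [[46867, -29624], [74137, -46861]]
tr = 46867 + -46861 = 6

6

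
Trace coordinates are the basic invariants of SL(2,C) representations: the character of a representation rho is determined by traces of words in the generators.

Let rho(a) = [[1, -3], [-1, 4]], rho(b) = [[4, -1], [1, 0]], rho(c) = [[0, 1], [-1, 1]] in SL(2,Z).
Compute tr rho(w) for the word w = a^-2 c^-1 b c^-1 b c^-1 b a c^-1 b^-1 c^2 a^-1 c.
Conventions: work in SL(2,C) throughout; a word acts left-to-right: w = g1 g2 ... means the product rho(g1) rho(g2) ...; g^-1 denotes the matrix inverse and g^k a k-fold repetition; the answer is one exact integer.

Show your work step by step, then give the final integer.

rho(a^-1) = [[4, 3], [1, 1]]
... * rho(a^-1) = [[4, 3], [1, 1]]  ->  [[19, 15], [5, 4]]
... * rho(c^-1) = [[1, -1], [1, 0]]  ->  [[34, -19], [9, -5]]
... * rho(b) = [[4, -1], [1, 0]]  ->  [[117, -34], [31, -9]]
... * rho(c^-1) = [[1, -1], [1, 0]]  ->  [[83, -117], [22, -31]]
... * rho(b) = [[4, -1], [1, 0]]  ->  [[215, -83], [57, -22]]
... * rho(c^-1) = [[1, -1], [1, 0]]  ->  [[132, -215], [35, -57]]
... * rho(b) = [[4, -1], [1, 0]]  ->  [[313, -132], [83, -35]]
... * rho(a) = [[1, -3], [-1, 4]]  ->  [[445, -1467], [118, -389]]
... * rho(c^-1) = [[1, -1], [1, 0]]  ->  [[-1022, -445], [-271, -118]]
... * rho(b^-1) = [[0, 1], [-1, 4]]  ->  [[445, -2802], [118, -743]]
... * rho(c) = [[0, 1], [-1, 1]]  ->  [[2802, -2357], [743, -625]]
... * rho(c) = [[0, 1], [-1, 1]]  ->  [[2357, 445], [625, 118]]
... * rho(a^-1) = [[4, 3], [1, 1]]  ->  [[9873, 7516], [2618, 1993]]
... * rho(c) = [[0, 1], [-1, 1]]  ->  [[-7516, 17389], [-1993, 4611]]
tr = -7516 + 4611 = -2905

-2905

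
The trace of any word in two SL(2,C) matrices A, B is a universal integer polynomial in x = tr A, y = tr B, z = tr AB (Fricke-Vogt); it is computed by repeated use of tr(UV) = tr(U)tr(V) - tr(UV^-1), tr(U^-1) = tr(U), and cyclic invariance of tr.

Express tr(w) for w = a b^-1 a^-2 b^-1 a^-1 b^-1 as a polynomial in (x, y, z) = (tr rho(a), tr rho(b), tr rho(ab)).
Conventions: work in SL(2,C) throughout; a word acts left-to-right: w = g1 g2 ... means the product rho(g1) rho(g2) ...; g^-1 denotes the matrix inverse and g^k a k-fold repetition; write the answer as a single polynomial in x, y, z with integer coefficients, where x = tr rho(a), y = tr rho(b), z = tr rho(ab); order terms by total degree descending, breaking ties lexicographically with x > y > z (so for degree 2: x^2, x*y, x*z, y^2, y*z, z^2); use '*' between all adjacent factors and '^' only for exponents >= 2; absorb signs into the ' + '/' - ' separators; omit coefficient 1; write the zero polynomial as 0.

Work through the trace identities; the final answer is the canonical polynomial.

x^2*y*z^2 - x^3*z - x*y^2*z - x*z^3 + y*z^2 + 3*x*z - y

tr(b^-1) = tr(b) = y
tr(b a b) = tr(b)*tr(a b) - tr(a)   [square of b] = y*z - x
tr(b a b a) = tr(a b)*tr(a b) - tr(1)   [split at a repeated a] = z^2 - 2
reduce: tr(a^-1 b a b) = tr(b a b)*tr(a) - tr(b a b a)   [inverse elimination on a] = x*y*z - x^2 - z^2 + 2
so tr(a b^-1 a^-1 b) = tr(a^-1 b a)*tr(b) - tr(a^-1 b a b)   [inverse elimination on b] = -x*y*z + x^2 + y^2 + z^2 - 2
so tr(a^-1 b^-1 a b^-1) = tr(a b^-1 a^-1)*tr(b) - tr(a b^-1 a^-1 b)   [inverse elimination on b] = x*y*z - x^2 - z^2 + 2
so tr(b^-1 a) = tr(a)*tr(b) - tr(a b)   [inverse elimination on b] = x*y - z
tr(b^-1 a b^-1) = tr(b^-1 a)*tr(b) - tr(b^-1 a b)   [inverse elimination on b] = x*y^2 - y*z - x
so tr(a^-1 b^-1 a b^-1 a^-1) = tr(a^-1 b^-1 a b^-1)*tr(a) - tr(a^-1 b^-1 a b^-1 a)   [inverse elimination on a] = x^2*y*z - x^3 - x*y^2 - x*z^2 + y*z + 3*x
tr(a^2) = tr(a)*tr(a) - tr(1)   [square of a] = x^2 - 2
tr(a^2 b) = tr(a)*tr(b a) - tr(b)   [square of a] = x*z - y
so tr(a b^-1 a) = tr(a^2)*tr(b) - tr(a^2 b)   [inverse elimination on b] = x^2*y - x*z - y
reduce: tr(a b a^2) = tr(a)*tr(a b a) - tr(a b)   [square of a] = x^2*z - x*y - z
reduce: tr(a b a^2 b) = tr(a)*tr(b a b a) - tr(b a b)   [square of a] = x*z^2 - y*z - x
tr(a b^-1 a b a) = tr(a b a^2)*tr(b) - tr(a b a^2 b)   [inverse elimination on b] = x^2*y*z - x*y^2 - x*z^2 + x
reduce: tr(a b a b a b) = tr(a b)*tr(a b a b) - tr(a^-1 b^-1)   [split at a repeated a] = z^3 - 3*z
so tr(a b^-1 a b a b) = tr(a b a b a)*tr(b) - tr(a b a b a b)   [inverse elimination on b] = x*y*z^2 - y^2*z - z^3 - x*y + 3*z
reduce: tr(b a b^-1 a b^-1 a) = tr(a b^-1 a b a)*tr(b) - tr(a b^-1 a b a b)   [inverse elimination on b] = x^2*y^2*z - x*y^3 - 2*x*y*z^2 + y^2*z + z^3 + 2*x*y - 3*z
reduce: tr(b^-1 a b^-1 a^-1 b a) = tr(b a b^-1 a b^-1)*tr(a) - tr(b a b^-1 a b^-1 a)   [inverse elimination on a] = -x^2*y^2*z + x^3*y + x*y^3 + 2*x*y*z^2 - x^2*z - y^2*z - z^3 - 3*x*y + 3*z
so tr(a^-1 b^-1 a b^-1 a^-1 b) = tr(b^-1 a b^-1 a^-1 b)*tr(a) - tr(b^-1 a b^-1 a^-1 b a)   [inverse elimination on a] = x^2*y^2*z - x^3*y - x*y^3 - 2*x*y*z^2 + x^2*z + y^2*z + z^3 + 4*x*y - 3*z
so tr(a^-1 b^-1 a^-1 b^-1 a b^-1) = tr(a^-1 b^-1 a b^-1 a^-1)*tr(b) - tr(a^-1 b^-1 a b^-1 a^-1 b)   [inverse elimination on b] = x*y*z^2 - x^2*z - z^3 - x*y + 3*z
so tr(b^-2) = tr(b^-1)*tr(b) - tr(1)   [inverse elimination on b] = y^2 - 2
so tr(a b^-2 a^-1 b) = tr(b^-1 a^-1 b a)*tr(b) - tr(b^-1 a^-1 b a b)   [inverse elimination on b] = -x*y^2*z + x^2*y + y^3 + y*z^2 - 3*y
tr(b^-1 a^-1 b^-1 a b^-1) = tr(a b^-2 a^-1)*tr(b) - tr(a b^-2 a^-1 b)   [inverse elimination on b] = x*y^2*z - x^2*y - y*z^2 + y
so tr(a b^-1 a^-2 b^-1 a^-1 b^-1) = tr(a^-1 b^-1 a^-1 b^-1 a b^-1)*tr(a) - tr(a^-1 b^-1 a^-1 b^-1 a b^-1 a)   [inverse elimination on a] = x^2*y*z^2 - x^3*z - x*y^2*z - x*z^3 + y*z^2 + 3*x*z - y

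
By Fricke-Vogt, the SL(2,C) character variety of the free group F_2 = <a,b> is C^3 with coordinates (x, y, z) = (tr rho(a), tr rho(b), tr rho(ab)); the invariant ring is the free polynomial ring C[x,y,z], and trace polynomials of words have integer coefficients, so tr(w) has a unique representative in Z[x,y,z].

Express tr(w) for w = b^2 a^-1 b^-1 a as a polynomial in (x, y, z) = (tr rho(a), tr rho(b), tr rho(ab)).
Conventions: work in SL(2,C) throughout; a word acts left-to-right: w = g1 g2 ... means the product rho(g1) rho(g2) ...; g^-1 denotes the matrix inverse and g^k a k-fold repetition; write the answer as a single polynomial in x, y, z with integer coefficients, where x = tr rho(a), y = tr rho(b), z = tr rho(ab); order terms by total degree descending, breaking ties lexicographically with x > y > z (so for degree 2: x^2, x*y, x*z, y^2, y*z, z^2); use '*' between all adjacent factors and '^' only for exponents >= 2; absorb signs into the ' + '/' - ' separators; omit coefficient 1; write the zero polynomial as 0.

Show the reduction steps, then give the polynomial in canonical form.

-x*y^2*z + x^2*y + y^3 + y*z^2 - 3*y

next, trace(a^2 b) = trace(a) trace(b a) - trace(b) = x*z - y
trace(a^2) = trace(a) trace(a) - trace(1) = x^2 - 2
trace(a b^2 a) = trace(b) trace(a^2 b) - trace(a^2) = x*y*z - x^2 - y^2 + 2
and trace(a b a b) = trace(b a) trace(b a) - trace(1)   [split at repeated b] = z^2 - 2
trace(a b^2 a b) = trace(b) trace(a b a b) - trace(a b a) = y*z^2 - x*z - y
trace(b^-1 a b^2 a) = trace(a b^2 a) trace(b) - trace(a b^2 a b) = x*y^2*z - x^2*y - y^3 - y*z^2 + x*z + 3*y
and trace(b^2 a^-1 b^-1 a) = trace(b^-1 a b^2) trace(a) - trace(b^-1 a b^2 a) = -x*y^2*z + x^2*y + y^3 + y*z^2 - 3*y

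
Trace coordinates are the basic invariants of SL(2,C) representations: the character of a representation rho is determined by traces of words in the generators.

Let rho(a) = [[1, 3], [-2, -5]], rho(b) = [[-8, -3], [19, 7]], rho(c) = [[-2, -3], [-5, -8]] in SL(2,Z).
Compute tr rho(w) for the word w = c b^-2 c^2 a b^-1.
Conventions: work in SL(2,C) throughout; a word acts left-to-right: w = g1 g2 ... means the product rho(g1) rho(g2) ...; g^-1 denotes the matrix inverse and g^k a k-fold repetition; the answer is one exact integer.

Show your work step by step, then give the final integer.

-255793

rho(c) = [[-2, -3], [-5, -8]]
... * rho(b^-1) = [[7, 3], [-19, -8]]  ->  [[43, 18], [117, 49]]
... * rho(b^-1) = [[7, 3], [-19, -8]]  ->  [[-41, -15], [-112, -41]]
... * rho(c) = [[-2, -3], [-5, -8]]  ->  [[157, 243], [429, 664]]
... * rho(c) = [[-2, -3], [-5, -8]]  ->  [[-1529, -2415], [-4178, -6599]]
... * rho(a) = [[1, 3], [-2, -5]]  ->  [[3301, 7488], [9020, 20461]]
... * rho(b^-1) = [[7, 3], [-19, -8]]  ->  [[-119165, -50001], [-325619, -136628]]
tr = -119165 + -136628 = -255793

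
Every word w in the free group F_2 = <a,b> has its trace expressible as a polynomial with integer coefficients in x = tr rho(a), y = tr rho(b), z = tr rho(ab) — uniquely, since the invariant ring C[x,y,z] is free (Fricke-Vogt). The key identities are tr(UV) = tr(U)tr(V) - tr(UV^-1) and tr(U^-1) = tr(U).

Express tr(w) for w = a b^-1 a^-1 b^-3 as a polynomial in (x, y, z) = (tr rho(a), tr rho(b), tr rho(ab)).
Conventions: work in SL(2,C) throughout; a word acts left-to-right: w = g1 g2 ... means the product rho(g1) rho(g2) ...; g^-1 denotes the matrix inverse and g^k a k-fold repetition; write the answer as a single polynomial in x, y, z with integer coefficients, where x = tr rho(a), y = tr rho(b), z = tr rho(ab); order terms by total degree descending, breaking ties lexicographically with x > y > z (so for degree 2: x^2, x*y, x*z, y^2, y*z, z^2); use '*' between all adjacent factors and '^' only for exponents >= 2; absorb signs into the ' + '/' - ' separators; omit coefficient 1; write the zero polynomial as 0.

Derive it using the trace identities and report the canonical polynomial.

use: trace(b^-1) = trace(b) = y
apply: trace(b a b) = trace(b) * trace(a b) - trace(a) = y*z - x
apply: trace(b a b a) = trace(b a) * trace(b a) - trace(1) = z^2 - 2
trace(a b a^-1 b) = trace(b a b) * trace(a) - trace(b a b a) = x*y*z - x^2 - z^2 + 2
trace(a^-1 b^-1 a b) = trace(a b a^-1) * trace(b) - trace(a b a^-1 b) = -x*y*z + x^2 + y^2 + z^2 - 2
apply: trace(a b^-1 a^-1 b^-1) = trace(a^-1 b^-1 a) * trace(b) - trace(a^-1 b^-1 a b) = x*y*z - x^2 - z^2 + 2
use: trace(b^-2 a b^-1 a^-1) = trace(a b^-1 a^-1 b^-1) * trace(b) - trace(a b^-1 a^-1) = x*y^2*z - x^2*y - y*z^2 + y
apply: trace(a b^-1 a^-1 b^-3) = trace(b^-2 a b^-1 a^-1) * trace(b) - trace(b^-2 a b^-1 a^-1 b) = x*y^3*z - x^2*y^2 - y^2*z^2 - x*y*z + x^2 + y^2 + z^2 - 2

x*y^3*z - x^2*y^2 - y^2*z^2 - x*y*z + x^2 + y^2 + z^2 - 2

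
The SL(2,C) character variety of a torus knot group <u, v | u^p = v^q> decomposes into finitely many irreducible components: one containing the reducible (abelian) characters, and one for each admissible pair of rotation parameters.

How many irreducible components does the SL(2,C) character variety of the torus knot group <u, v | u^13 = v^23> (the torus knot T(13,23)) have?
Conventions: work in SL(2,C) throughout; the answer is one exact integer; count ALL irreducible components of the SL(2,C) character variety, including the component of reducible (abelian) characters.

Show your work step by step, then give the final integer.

133

In the torus knot group T(13,23), u^13 = v^23 is central, so an irreducible representation sends it to +I or -I (Schur).
So on each irreducible component the traces are pinned: tr(u) = 2*cos(pi*alpha/13) with 1 <= alpha <= 12, tr(v) = 2*cos(pi*beta/23) with 1 <= beta <= 22.
The two central values (-1)^alpha I and (-1)^beta I must be the same matrix, so alpha and beta share a parity.
Enumerate parity-matched pairs: 6*11 odd-odd plus 6*11 even-even gives 132.
That is 132 components of irreducible characters, and with the reducible (abelian) component the total is 133.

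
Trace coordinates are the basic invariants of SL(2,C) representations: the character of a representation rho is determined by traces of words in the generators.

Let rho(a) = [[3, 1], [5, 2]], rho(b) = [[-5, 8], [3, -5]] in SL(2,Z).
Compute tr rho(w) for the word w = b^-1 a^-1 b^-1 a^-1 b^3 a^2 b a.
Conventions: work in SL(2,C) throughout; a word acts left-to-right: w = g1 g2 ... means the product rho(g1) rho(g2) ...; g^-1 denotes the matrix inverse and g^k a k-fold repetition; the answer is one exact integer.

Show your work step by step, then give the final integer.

rho(b^-1) = [[-5, -8], [-3, -5]]
... * rho(a^-1) = [[2, -1], [-5, 3]]  ->  [[30, -19], [19, -12]]
... * rho(b^-1) = [[-5, -8], [-3, -5]]  ->  [[-93, -145], [-59, -92]]
... * rho(a^-1) = [[2, -1], [-5, 3]]  ->  [[539, -342], [342, -217]]
... * rho(b) = [[-5, 8], [3, -5]]  ->  [[-3721, 6022], [-2361, 3821]]
... * rho(b) = [[-5, 8], [3, -5]]  ->  [[36671, -59878], [23268, -37993]]
... * rho(b) = [[-5, 8], [3, -5]]  ->  [[-362989, 592758], [-230319, 376109]]
... * rho(a) = [[3, 1], [5, 2]]  ->  [[1874823, 822527], [1189588, 521899]]
... * rho(a) = [[3, 1], [5, 2]]  ->  [[9737104, 3519877], [6178259, 2233386]]
... * rho(b) = [[-5, 8], [3, -5]]  ->  [[-38125889, 60297447], [-24191137, 38259142]]
... * rho(a) = [[3, 1], [5, 2]]  ->  [[187109568, 82469005], [118722299, 52327147]]
tr = 187109568 + 52327147 = 239436715

239436715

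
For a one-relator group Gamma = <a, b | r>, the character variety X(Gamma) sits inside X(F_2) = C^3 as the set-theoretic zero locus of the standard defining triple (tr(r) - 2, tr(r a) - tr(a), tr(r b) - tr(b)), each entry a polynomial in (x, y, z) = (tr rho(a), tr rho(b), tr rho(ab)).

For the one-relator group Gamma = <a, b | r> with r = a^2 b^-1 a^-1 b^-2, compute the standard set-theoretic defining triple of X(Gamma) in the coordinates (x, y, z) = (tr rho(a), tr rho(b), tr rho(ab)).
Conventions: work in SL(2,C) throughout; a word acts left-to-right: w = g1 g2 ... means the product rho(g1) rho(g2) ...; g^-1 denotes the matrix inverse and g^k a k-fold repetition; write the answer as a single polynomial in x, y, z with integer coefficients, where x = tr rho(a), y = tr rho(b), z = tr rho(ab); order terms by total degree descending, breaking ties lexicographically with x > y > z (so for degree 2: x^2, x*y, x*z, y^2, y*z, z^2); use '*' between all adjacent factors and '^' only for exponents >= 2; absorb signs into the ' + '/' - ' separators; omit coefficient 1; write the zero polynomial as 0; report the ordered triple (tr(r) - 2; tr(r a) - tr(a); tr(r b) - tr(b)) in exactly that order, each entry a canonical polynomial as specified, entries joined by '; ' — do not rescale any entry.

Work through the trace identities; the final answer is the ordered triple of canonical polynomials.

x^2*y^2*z - x^3*y - x*y*z^2 - y^2*z + 2*x*y + z - 2; x^3*y^2*z - x^4*y - x^2*y*z^2 - 2*x*y^2*z + 3*x^2*y + y*z^2 + x*z - x - y; x^2*y*z - x^3 - x*z^2 - y*z + 3*x - y

use: tr(a^2) = tr(a) * tr(a) - tr(1)  (reduce the a square) = x^2 - 2
tr(a^2 b) = tr(a) * tr(b a) - tr(b)  (reduce the a square) = x*z - y
apply: tr(a^2 b^-1) = tr(a^2) * tr(b) - tr(a^2 b)  (eliminate b^-1) = x^2*y - x*z - y
tr(a^2 b^-2) = tr(a^2 b^-1) * tr(b) - tr(a^2)  (eliminate b^-1) = x^2*y^2 - x*y*z - x^2 - y^2 + 2
apply: tr(b^-2 a^2 b^-1) = tr(a^2 b^-2) * tr(b) - tr(a^2 b^-1)  (eliminate b^-1) = x^2*y^3 - x*y^2*z - 2*x^2*y - y^3 + x*z + 3*y
tr(a^3) = tr(a) * tr(a^2) - tr(a)  (reduce the a square) = x^3 - 3*x
apply: tr(a^3 b) = tr(a) * tr(a b a) - tr(a b)  (reduce the a square) = x^2*z - x*y - z
use: tr(b^-1 a^3) = tr(a^3) * tr(b) - tr(a^3 b)  (eliminate b^-1) = x^3*y - x^2*z - 2*x*y + z
tr(a b^-2 a^2) = tr(b^-1 a^3) * tr(b) - tr(b^-1 a^3 b)  (eliminate b^-1) = x^3*y^2 - x^2*y*z - x^3 - 2*x*y^2 + y*z + 3*x
apply: tr(b a b a) = tr(a b) * tr(a b) - tr(1)  (split on a) = z^2 - 2
tr(b a b) = tr(b) * tr(a b) - tr(a)  (reduce the b square) = y*z - x
tr(a^2 b a b) = tr(a) * tr(b a b a) - tr(b a b)  (reduce the a square) = x*z^2 - y*z - x
tr(b^-1 a^2 b a) = tr(a^2 b a) * tr(b) - tr(a^2 b a b)  (eliminate b^-1) = x^2*y*z - x*y^2 - x*z^2 + x
use: tr(a b^-2 a^2 b) = tr(b^-1 a^2 b a) * tr(b) - tr(b^-1 a^2 b a b)  (eliminate b^-1) = x^2*y^2*z - x*y^3 - x*y*z^2 - x^2*z + 2*x*y + z
use: tr(b^-2 a^2 b^-1 a) = tr(a b^-2 a^2) * tr(b) - tr(a b^-2 a^2 b)  (eliminate b^-1) = x^3*y^3 - 2*x^2*y^2*z - x^3*y - x*y^3 + x*y*z^2 + x^2*z + y^2*z + x*y - z
tr(a^2 b^-1 a^-1 b^-2) = tr(b^-2 a^2 b^-1) * tr(a) - tr(b^-2 a^2 b^-1 a)  (eliminate a^-1) = x^2*y^2*z - x^3*y - x*y*z^2 - y^2*z + 2*x*y + z
use: tr(b^2) = tr(b) * tr(b) - tr(1)   [square of b] = y^2 - 2
use: tr(b^2 a^2) = tr(a) * tr(b^2 a) - tr(b^2)   [square of a] = x*y*z - x^2 - y^2 + 2
use: tr(b a^3 b) = tr(a) * tr(b^2 a^2) - tr(b^2 a)   [square of a] = x^2*y*z - x^3 - x*y^2 - y*z + 3*x
tr(b a^3 b a) = tr(a) * tr(a b a b a) - tr(a b a b)   [square of a] = x^2*z^2 - x*y*z - x^2 - z^2 + 2
use: tr(a^3 b a^-1 b) = tr(b a^3 b) * tr(a) - tr(b a^3 b a)   [inverse elimination on a] = x^3*y*z - x^4 - x^2*y^2 - x^2*z^2 + 4*x^2 + z^2 - 2
use: tr(a^3 b a^-1 b^-1) = tr(a^3 b a^-1) * tr(b) - tr(a^3 b a^-1 b)   [inverse elimination on b] = -x^3*y*z + x^4 + x^2*y^2 + x^2*z^2 + x*y*z - 4*x^2 - y^2 - z^2 + 2
apply: tr(a^-1 b^-2 a^3 b) = tr(a^3 b a^-1 b^-1) * tr(b) - tr(a^3 b a^-1)   [inverse elimination on b] = -x^3*y^2*z + x^4*y + x^2*y^3 + x^2*y*z^2 + x*y^2*z - 4*x^2*y - y^3 - y*z^2 - x*z + 3*y
tr(a^2 b^-1 a^-1 b^-2 a) = tr(a^-1 b^-2 a^3) * tr(b) - tr(a^-1 b^-2 a^3 b)   [inverse elimination on b] = x^3*y^2*z - x^4*y - x^2*y*z^2 - 2*x*y^2*z + 3*x^2*y + y*z^2 + x*z - y
tr(a^2 b^-1 a b) = tr(a b a^2) * tr(b) - tr(a b a^2 b) = x^2*y*z - x*y^2 - x*z^2 + x
apply: tr(b^-1 a^2 b^-1 a) = tr(a^2 b^-1 a) * tr(b) - tr(a^2 b^-1 a b) = x^3*y^2 - 2*x^2*y*z - x*y^2 + x*z^2 + y*z - x
use: tr(a^2 b^-1 a^-1 b^-1) = tr(b^-1 a^2 b^-1) * tr(a) - tr(b^-1 a^2 b^-1 a) = x^2*y*z - x^3 - x*z^2 - y*z + 3*x
assemble the triple (tr(r) - 2; tr(r a) - x; tr(r b) - y)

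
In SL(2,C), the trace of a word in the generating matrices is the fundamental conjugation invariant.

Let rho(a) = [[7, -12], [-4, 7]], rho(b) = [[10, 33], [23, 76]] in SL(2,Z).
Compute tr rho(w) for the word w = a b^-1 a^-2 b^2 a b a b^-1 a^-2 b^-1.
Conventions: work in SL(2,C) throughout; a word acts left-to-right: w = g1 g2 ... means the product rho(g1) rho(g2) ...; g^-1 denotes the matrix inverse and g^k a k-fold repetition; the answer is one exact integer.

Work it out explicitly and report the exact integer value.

rho(a) = [[7, -12], [-4, 7]]
... * rho(b^-1) = [[76, -33], [-23, 10]]  ->  [[808, -351], [-465, 202]]
... * rho(a^-1) = [[7, 12], [4, 7]]  ->  [[4252, 7239], [-2447, -4166]]
... * rho(a^-1) = [[7, 12], [4, 7]]  ->  [[58720, 101697], [-33793, -58526]]
... * rho(b) = [[10, 33], [23, 76]]  ->  [[2926231, 9666732], [-1684028, -5563145]]
... * rho(b) = [[10, 33], [23, 76]]  ->  [[251597146, 831237255], [-144792615, -478371944]]
... * rho(a) = [[7, -12], [-4, 7]]  ->  [[-1563768998, 2799495033], [899939471, -1611092228]]
... * rho(b) = [[10, 33], [23, 76]]  ->  [[48750695779, 161157245574], [-28055726534, -92745006785]]
... * rho(a) = [[7, -12], [-4, 7]]  ->  [[-303374111843, 543092369670], [174589941402, -312546329087]]
... * rho(b^-1) = [[76, -33], [-23, 10]]  ->  [[-35547557002478, 15442269387519], [20457401115553, -8886931357136]]
... * rho(a^-1) = [[7, 12], [4, 7]]  ->  [[-187063821467270, -318474798317103], [107654082380327, 183280293886684]]
... * rho(a^-1) = [[7, 12], [4, 7]]  ->  [[-2583345943539302, -4474089445826961], [1486699752209025, 2574811045770712]]
... * rho(b^-1) = [[76, -33], [-23, 10]]  ->  [[-93430234454966849, 40509521678527356], [53768527115159524, -23312981365190705]]
tr = -93430234454966849 + -23312981365190705 = -116743215820157554

-116743215820157554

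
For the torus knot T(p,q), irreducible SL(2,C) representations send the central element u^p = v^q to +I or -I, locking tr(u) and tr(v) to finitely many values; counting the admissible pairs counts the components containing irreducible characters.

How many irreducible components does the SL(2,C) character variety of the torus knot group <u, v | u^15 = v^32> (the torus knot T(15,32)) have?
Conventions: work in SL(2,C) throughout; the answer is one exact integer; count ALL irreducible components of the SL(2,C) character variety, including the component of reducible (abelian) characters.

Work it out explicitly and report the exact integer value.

Gamma = < u, v | u^15 = v^32 > (torus knot T(15,32)); the central element u^15 = v^32 acts as +I or -I in any irreducible SL(2,C) representation.
This locks tr(u) to 2*cos(pi*alpha/15), alpha in 1..14, and tr(v) to 2*cos(pi*beta/32), beta in 1..31, on each component of irreducible characters.
The two central values (-1)^alpha I and (-1)^beta I must be the same matrix, so alpha and beta share a parity.
Enumerate parity-matched pairs: 7*16 odd-odd plus 7*15 even-even gives 217.
components with irreducible characters: 217; plus the single component of reducible (abelian) characters: total 218.

218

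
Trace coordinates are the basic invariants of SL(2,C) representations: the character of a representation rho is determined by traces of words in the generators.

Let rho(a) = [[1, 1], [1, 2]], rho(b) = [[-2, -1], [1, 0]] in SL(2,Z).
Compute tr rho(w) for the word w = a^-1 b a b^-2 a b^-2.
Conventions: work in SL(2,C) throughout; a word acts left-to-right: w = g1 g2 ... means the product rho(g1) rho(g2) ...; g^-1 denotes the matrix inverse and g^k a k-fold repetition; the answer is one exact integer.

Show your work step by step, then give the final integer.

-16

rho(a^-1) = [[2, -1], [-1, 1]]
... * rho(b) = [[-2, -1], [1, 0]]  ->  [[-5, -2], [3, 1]]
... * rho(a) = [[1, 1], [1, 2]]  ->  [[-7, -9], [4, 5]]
... * rho(b^-1) = [[0, 1], [-1, -2]]  ->  [[9, 11], [-5, -6]]
... * rho(b^-1) = [[0, 1], [-1, -2]]  ->  [[-11, -13], [6, 7]]
... * rho(a) = [[1, 1], [1, 2]]  ->  [[-24, -37], [13, 20]]
... * rho(b^-1) = [[0, 1], [-1, -2]]  ->  [[37, 50], [-20, -27]]
... * rho(b^-1) = [[0, 1], [-1, -2]]  ->  [[-50, -63], [27, 34]]
tr = -50 + 34 = -16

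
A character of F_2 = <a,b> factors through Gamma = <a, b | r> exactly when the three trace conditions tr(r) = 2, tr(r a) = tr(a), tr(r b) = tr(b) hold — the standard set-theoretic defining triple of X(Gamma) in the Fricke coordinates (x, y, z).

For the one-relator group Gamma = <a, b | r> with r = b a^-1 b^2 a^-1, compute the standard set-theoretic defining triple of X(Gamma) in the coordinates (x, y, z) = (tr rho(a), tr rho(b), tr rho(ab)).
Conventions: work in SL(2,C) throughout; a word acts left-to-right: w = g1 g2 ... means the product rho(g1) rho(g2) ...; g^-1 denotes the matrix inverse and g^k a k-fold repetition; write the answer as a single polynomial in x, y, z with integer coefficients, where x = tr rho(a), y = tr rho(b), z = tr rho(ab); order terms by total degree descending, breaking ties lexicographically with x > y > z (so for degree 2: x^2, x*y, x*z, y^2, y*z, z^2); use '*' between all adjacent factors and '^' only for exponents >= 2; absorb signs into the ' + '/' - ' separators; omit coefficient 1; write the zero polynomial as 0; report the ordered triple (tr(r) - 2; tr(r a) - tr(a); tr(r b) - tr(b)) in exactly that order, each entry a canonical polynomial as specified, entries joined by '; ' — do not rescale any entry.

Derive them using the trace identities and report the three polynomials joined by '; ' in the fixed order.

trace(b^2) = trace(b)*trace(b) - trace(1) = y^2 - 2
trace(b^3) = trace(b)*trace(b^2) - trace(b) = y^3 - 3*y
so trace(a b^2) = trace(b)*trace(a b) - trace(a) = y*z - x
reduce: trace(b^3 a) = trace(b)*trace(a b^2) - trace(a b) = y^2*z - x*y - z
reduce: trace(b a^-1 b^2) = trace(b^3)*trace(a) - trace(b^3 a) = x*y^3 - y^2*z - 2*x*y + z
trace(a b a b) = trace(a b)*trace(a b) - trace(1)   [split at repeated a] = z^2 - 2
trace(a b a) = trace(a)*trace(b a) - trace(b) = x*z - y
so trace(b^2 a b a) = trace(b)*trace(a b a b) - trace(a b a) = y*z^2 - x*z - y
trace(b a^-1 b^2 a) = trace(b^2 a b)*trace(a) - trace(b^2 a b a) = x*y^2*z - x^2*y - y*z^2 + y
so trace(b a^-1 b^2 a^-1) = trace(b a^-1 b^2)*trace(a) - trace(b a^-1 b^2 a) = x^2*y^3 - 2*x*y^2*z - x^2*y + y*z^2 + x*z - y
trace(b^4) = trace(b)*trace(b^3) - trace(b^2) = y^4 - 4*y^2 + 2
trace(b^4 a) = trace(b)*trace(b^2 a b) - trace(b^2 a) = y^3*z - x*y^2 - 2*y*z + x
so trace(b^2 a^-1 b^2) = trace(b^4)*trace(a) - trace(b^4 a) = x*y^4 - y^3*z - 3*x*y^2 + 2*y*z + x
trace(a^2) = trace(a)*trace(a) - trace(1) = x^2 - 2
reduce: trace(a b^2 a) = trace(b)*trace(a^2 b) - trace(a^2) = x*y*z - x^2 - y^2 + 2
reduce: trace(b^2 a b^2 a) = trace(b)*trace(a b^2 a b) - trace(a b^2 a) = y^2*z^2 - 2*x*y*z + x^2 - 2
so trace(b^2 a^-1 b^2 a) = trace(b^2 a b^2)*trace(a) - trace(b^2 a b^2 a) = x*y^3*z - x^2*y^2 - y^2*z^2 + 2
so trace(b a^-1 b^2 a^-1 b) = trace(b^2 a^-1 b^2)*trace(a) - trace(b^2 a^-1 b^2 a) = x^2*y^4 - 2*x*y^3*z - 2*x^2*y^2 + y^2*z^2 + 2*x*y*z + x^2 - 2
assemble the triple (trace(r) - 2; trace(r a) - x; trace(r b) - y)

x^2*y^3 - 2*x*y^2*z - x^2*y + y*z^2 + x*z - y - 2; x*y^3 - y^2*z - 2*x*y - x + z; x^2*y^4 - 2*x*y^3*z - 2*x^2*y^2 + y^2*z^2 + 2*x*y*z + x^2 - y - 2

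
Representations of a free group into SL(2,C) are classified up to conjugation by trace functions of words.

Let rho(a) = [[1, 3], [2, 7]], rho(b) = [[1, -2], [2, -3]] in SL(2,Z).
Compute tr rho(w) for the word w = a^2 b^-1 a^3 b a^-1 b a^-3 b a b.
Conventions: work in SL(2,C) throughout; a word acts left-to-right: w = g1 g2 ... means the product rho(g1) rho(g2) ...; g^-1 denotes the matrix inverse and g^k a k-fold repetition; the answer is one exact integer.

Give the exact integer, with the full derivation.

rho(a) = [[1, 3], [2, 7]]
... * rho(a) = [[1, 3], [2, 7]]  ->  [[7, 24], [16, 55]]
... * rho(b^-1) = [[-3, 2], [-2, 1]]  ->  [[-69, 38], [-158, 87]]
... * rho(a) = [[1, 3], [2, 7]]  ->  [[7, 59], [16, 135]]
... * rho(a) = [[1, 3], [2, 7]]  ->  [[125, 434], [286, 993]]
... * rho(a) = [[1, 3], [2, 7]]  ->  [[993, 3413], [2272, 7809]]
... * rho(b) = [[1, -2], [2, -3]]  ->  [[7819, -12225], [17890, -27971]]
... * rho(a^-1) = [[7, -3], [-2, 1]]  ->  [[79183, -35682], [181172, -81641]]
... * rho(b) = [[1, -2], [2, -3]]  ->  [[7819, -51320], [17890, -117421]]
... * rho(a^-1) = [[7, -3], [-2, 1]]  ->  [[157373, -74777], [360072, -171091]]
... * rho(a^-1) = [[7, -3], [-2, 1]]  ->  [[1251165, -546896], [2862686, -1251307]]
... * rho(a^-1) = [[7, -3], [-2, 1]]  ->  [[9851947, -4300391], [22541416, -9839365]]
... * rho(b) = [[1, -2], [2, -3]]  ->  [[1251165, -6802721], [2862686, -15564737]]
... * rho(a) = [[1, 3], [2, 7]]  ->  [[-12354277, -43865552], [-28266788, -100365101]]
... * rho(b) = [[1, -2], [2, -3]]  ->  [[-100085381, 156305210], [-228996990, 357628879]]
tr = -100085381 + 357628879 = 257543498

257543498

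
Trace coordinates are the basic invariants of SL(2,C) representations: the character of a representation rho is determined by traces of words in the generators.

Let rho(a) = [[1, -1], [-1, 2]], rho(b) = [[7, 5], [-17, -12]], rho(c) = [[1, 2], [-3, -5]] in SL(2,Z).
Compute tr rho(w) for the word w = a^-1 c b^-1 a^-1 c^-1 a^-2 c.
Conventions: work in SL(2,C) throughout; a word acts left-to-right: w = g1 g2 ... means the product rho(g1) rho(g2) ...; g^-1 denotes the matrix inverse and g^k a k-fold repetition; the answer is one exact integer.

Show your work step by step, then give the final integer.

-1630

rho(a^-1) = [[2, 1], [1, 1]]
... * rho(c) = [[1, 2], [-3, -5]]  ->  [[-1, -1], [-2, -3]]
... * rho(b^-1) = [[-12, -5], [17, 7]]  ->  [[-5, -2], [-27, -11]]
... * rho(a^-1) = [[2, 1], [1, 1]]  ->  [[-12, -7], [-65, -38]]
... * rho(c^-1) = [[-5, -2], [3, 1]]  ->  [[39, 17], [211, 92]]
... * rho(a^-1) = [[2, 1], [1, 1]]  ->  [[95, 56], [514, 303]]
... * rho(a^-1) = [[2, 1], [1, 1]]  ->  [[246, 151], [1331, 817]]
... * rho(c) = [[1, 2], [-3, -5]]  ->  [[-207, -263], [-1120, -1423]]
tr = -207 + -1423 = -1630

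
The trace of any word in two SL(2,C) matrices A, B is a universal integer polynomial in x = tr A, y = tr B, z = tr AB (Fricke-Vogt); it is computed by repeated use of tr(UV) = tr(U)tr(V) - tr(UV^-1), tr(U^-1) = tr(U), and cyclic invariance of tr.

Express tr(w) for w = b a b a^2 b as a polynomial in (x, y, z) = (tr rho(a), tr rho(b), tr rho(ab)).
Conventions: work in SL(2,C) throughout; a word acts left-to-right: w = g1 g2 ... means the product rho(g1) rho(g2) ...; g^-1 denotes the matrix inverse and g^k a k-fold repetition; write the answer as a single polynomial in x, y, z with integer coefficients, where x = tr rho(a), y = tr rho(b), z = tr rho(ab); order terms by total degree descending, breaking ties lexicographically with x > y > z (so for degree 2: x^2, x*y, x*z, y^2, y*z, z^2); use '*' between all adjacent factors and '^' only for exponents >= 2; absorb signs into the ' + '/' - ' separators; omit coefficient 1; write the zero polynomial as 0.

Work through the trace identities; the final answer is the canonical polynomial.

tr(a b a b) = tr(b a) * tr(b a) - tr(1)   [split at repeated b] = z^2 - 2
tr(a b a) = tr(a) * tr(b a) - tr(b) = x*z - y
reduce: tr(b^2 a b a) = tr(b) * tr(a b a b) - tr(a b a) = y*z^2 - x*z - y
so tr(a b^2) = tr(b) * tr(a b) - tr(a) = y*z - x
tr(b^2 a b) = tr(b) * tr(a b^2) - tr(a b) = y^2*z - x*y - z
reduce: tr(b a b a^2 b) = tr(a) * tr(b^2 a b a) - tr(b^2 a b) = x*y*z^2 - x^2*z - y^2*z + z

x*y*z^2 - x^2*z - y^2*z + z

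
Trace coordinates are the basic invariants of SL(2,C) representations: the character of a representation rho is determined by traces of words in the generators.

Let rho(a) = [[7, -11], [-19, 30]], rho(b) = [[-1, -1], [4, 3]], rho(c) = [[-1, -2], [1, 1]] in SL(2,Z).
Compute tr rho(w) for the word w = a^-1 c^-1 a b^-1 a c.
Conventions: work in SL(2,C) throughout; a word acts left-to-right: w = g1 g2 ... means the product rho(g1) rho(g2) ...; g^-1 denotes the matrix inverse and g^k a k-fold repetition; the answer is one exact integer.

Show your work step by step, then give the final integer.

rho(a^-1) = [[30, 11], [19, 7]]
... * rho(c^-1) = [[1, 2], [-1, -1]]  ->  [[19, 49], [12, 31]]
... * rho(a) = [[7, -11], [-19, 30]]  ->  [[-798, 1261], [-505, 798]]
... * rho(b^-1) = [[3, 1], [-4, -1]]  ->  [[-7438, -2059], [-4707, -1303]]
... * rho(a) = [[7, -11], [-19, 30]]  ->  [[-12945, 20048], [-8192, 12687]]
... * rho(c) = [[-1, -2], [1, 1]]  ->  [[32993, 45938], [20879, 29071]]
tr = 32993 + 29071 = 62064

62064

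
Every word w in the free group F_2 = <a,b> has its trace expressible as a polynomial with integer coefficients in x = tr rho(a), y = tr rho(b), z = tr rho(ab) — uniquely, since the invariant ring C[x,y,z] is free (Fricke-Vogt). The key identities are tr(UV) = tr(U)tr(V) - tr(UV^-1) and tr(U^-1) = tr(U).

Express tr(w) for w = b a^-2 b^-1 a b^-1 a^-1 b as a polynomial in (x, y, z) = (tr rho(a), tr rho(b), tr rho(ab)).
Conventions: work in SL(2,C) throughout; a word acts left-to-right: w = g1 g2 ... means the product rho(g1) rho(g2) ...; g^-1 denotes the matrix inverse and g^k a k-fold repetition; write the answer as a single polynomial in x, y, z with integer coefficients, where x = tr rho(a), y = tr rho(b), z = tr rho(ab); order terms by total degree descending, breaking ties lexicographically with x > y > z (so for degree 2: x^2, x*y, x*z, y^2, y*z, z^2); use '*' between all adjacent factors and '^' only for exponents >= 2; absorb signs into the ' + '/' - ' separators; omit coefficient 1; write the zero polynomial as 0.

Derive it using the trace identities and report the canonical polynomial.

tr(b a b) = tr(b) tr(a b) - tr(a)   [square of b] = y*z - x
tr(b a b a) = tr(a b) tr(a b) - tr(1)   [split at a repeated a] = z^2 - 2
tr(a b a^-1 b) = tr(b a b) tr(a) - tr(b a b a)   [inverse elimination on a] = x*y*z - x^2 - z^2 + 2
and tr(b a^-1 b^-1 a) = tr(a b a^-1) tr(b) - tr(a b a^-1 b)   [inverse elimination on b] = -x*y*z + x^2 + y^2 + z^2 - 2
next, tr(a^2 b) = tr(a) tr(b a) - tr(b)   [square of a] = x*z - y
and tr(a^2) = tr(a) tr(a) - tr(1)   [square of a] = x^2 - 2
tr(a^2 b^2) = tr(b) tr(a^2 b) - tr(a^2)   [square of b] = x*y*z - x^2 - y^2 + 2
and tr(b a^2 b^2) = tr(b) tr(a^2 b^2) - tr(a^2 b)   [square of b] = x*y^2*z - x^2*y - y^3 - x*z + 3*y
tr(a b a^2 b) = tr(a) tr(b a b a) - tr(b a b)   [square of a] = x*z^2 - y*z - x
and tr(a b a^2) = tr(a) tr(b a^2) - tr(b a)   [square of a] = x^2*z - x*y - z
tr(b a^2 b^2 a) = tr(b) tr(a b a^2 b) - tr(a b a^2)   [square of b] = x*y*z^2 - x^2*z - y^2*z + z
tr(a b^2 a^-1 b a) = tr(b a^2 b^2) tr(a) - tr(b a^2 b^2 a)   [inverse elimination on a] = x^2*y^2*z - x^3*y - x*y^3 - x*y*z^2 + y^2*z + 3*x*y - z
tr(b a b a b) = tr(b) tr(a b a b) - tr(a b a)   [square of b] = y*z^2 - x*z - y
next, tr(b a b a b^2) = tr(b) tr(b a b a b) - tr(b a b a)   [square of b] = y^2*z^2 - x*y*z - y^2 - z^2 + 2
tr(a b a b a b) = tr(b a) tr(b a b a) - tr(b^-1 a^-1)   [split at a repeated b] = z^3 - 3*z
and tr(b a b a b^2 a) = tr(b) tr(a b a b a b) - tr(a b a b a)   [square of b] = y*z^3 - x*z^2 - 2*y*z + x
tr(a b^2 a^-1 b a b) = tr(b a b a b^2) tr(a) - tr(b a b a b^2 a)   [inverse elimination on a] = x*y^2*z^2 - x^2*y*z - y*z^3 - x*y^2 + 2*y*z + x
next, tr(a b^-1 a b^2 a^-1 b) = tr(a b^2 a^-1 b a) tr(b) - tr(a b^2 a^-1 b a b)   [inverse elimination on b] = x^2*y^3*z - x^3*y^2 - x*y^4 - 2*x*y^2*z^2 + x^2*y*z + y^3*z + y*z^3 + 4*x*y^2 - 3*y*z - x
next, tr(b^2 a^-1 b^-1 a b^-1 a) = tr(a b^-1 a b^2 a^-1) tr(b) - tr(a b^-1 a b^2 a^-1 b)   [inverse elimination on b] = -x^2*y^3*z + x^3*y^2 + x*y^4 + 2*x*y^2*z^2 - x^2*y*z - y^3*z - y*z^3 - 4*x*y^2 + 4*y*z + x
tr(a^-1 b^-1 a b^-1 a^-1 b^2) = tr(b^2 a^-1 b^-1 a b^-1) tr(a) - tr(b^2 a^-1 b^-1 a b^-1 a)   [inverse elimination on a] = x^2*y^3*z - x^3*y^2 - x*y^4 - 2*x*y^2*z^2 + y^3*z + y*z^3 + x^3 + 5*x*y^2 + x*z^2 - 4*y*z - 3*x
tr(b a^-2 b^-1 a b^-1 a^-1 b) = tr(a^-1 b^-1 a b^-1 a^-1 b^2) tr(a) - tr(a^-1 b^-1 a b^-1 a^-1 b^2 a)   [inverse elimination on a] = x^3*y^3*z - x^4*y^2 - x^2*y^4 - 2*x^2*y^2*z^2 + x*y^3*z + x*y*z^3 + x^4 + 5*x^2*y^2 + x^2*z^2 - 3*x*y*z - 4*x^2 - y^2 - z^2 + 2

x^3*y^3*z - x^4*y^2 - x^2*y^4 - 2*x^2*y^2*z^2 + x*y^3*z + x*y*z^3 + x^4 + 5*x^2*y^2 + x^2*z^2 - 3*x*y*z - 4*x^2 - y^2 - z^2 + 2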